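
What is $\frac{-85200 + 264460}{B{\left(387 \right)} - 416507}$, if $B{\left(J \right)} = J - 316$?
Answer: $- \frac{44815}{104109} \approx -0.43046$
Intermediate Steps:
$B{\left(J \right)} = -316 + J$
$\frac{-85200 + 264460}{B{\left(387 \right)} - 416507} = \frac{-85200 + 264460}{\left(-316 + 387\right) - 416507} = \frac{179260}{71 - 416507} = \frac{179260}{-416436} = 179260 \left(- \frac{1}{416436}\right) = - \frac{44815}{104109}$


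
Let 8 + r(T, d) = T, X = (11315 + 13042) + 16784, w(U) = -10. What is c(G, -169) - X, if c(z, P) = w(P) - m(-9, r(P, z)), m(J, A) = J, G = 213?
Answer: -41142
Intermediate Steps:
X = 41141 (X = 24357 + 16784 = 41141)
r(T, d) = -8 + T
c(z, P) = -1 (c(z, P) = -10 - 1*(-9) = -10 + 9 = -1)
c(G, -169) - X = -1 - 1*41141 = -1 - 41141 = -41142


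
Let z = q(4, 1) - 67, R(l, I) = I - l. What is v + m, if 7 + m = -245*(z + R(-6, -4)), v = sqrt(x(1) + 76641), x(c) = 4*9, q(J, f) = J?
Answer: 14938 + sqrt(76677) ≈ 15215.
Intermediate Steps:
x(c) = 36
z = -63 (z = 4 - 67 = -63)
v = sqrt(76677) (v = sqrt(36 + 76641) = sqrt(76677) ≈ 276.91)
m = 14938 (m = -7 - 245*(-63 + (-4 - 1*(-6))) = -7 - 245*(-63 + (-4 + 6)) = -7 - 245*(-63 + 2) = -7 - 245*(-61) = -7 + 14945 = 14938)
v + m = sqrt(76677) + 14938 = 14938 + sqrt(76677)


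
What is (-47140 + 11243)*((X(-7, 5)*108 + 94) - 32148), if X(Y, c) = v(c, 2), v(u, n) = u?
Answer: 1131258058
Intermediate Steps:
X(Y, c) = c
(-47140 + 11243)*((X(-7, 5)*108 + 94) - 32148) = (-47140 + 11243)*((5*108 + 94) - 32148) = -35897*((540 + 94) - 32148) = -35897*(634 - 32148) = -35897*(-31514) = 1131258058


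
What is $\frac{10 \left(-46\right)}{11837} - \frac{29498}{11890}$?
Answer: $- \frac{177318613}{70370965} \approx -2.5198$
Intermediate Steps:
$\frac{10 \left(-46\right)}{11837} - \frac{29498}{11890} = \left(-460\right) \frac{1}{11837} - \frac{14749}{5945} = - \frac{460}{11837} - \frac{14749}{5945} = - \frac{177318613}{70370965}$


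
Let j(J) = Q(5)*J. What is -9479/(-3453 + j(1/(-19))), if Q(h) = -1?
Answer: 180101/65606 ≈ 2.7452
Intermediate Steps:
j(J) = -J
-9479/(-3453 + j(1/(-19))) = -9479/(-3453 - 1/(-19)) = -9479/(-3453 - 1*(-1/19)) = -9479/(-3453 + 1/19) = -9479/(-65606/19) = -9479*(-19/65606) = 180101/65606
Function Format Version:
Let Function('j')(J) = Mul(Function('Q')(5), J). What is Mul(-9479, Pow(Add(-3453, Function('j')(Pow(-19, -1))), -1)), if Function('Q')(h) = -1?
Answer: Rational(180101, 65606) ≈ 2.7452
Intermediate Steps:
Function('j')(J) = Mul(-1, J)
Mul(-9479, Pow(Add(-3453, Function('j')(Pow(-19, -1))), -1)) = Mul(-9479, Pow(Add(-3453, Mul(-1, Pow(-19, -1))), -1)) = Mul(-9479, Pow(Add(-3453, Mul(-1, Rational(-1, 19))), -1)) = Mul(-9479, Pow(Add(-3453, Rational(1, 19)), -1)) = Mul(-9479, Pow(Rational(-65606, 19), -1)) = Mul(-9479, Rational(-19, 65606)) = Rational(180101, 65606)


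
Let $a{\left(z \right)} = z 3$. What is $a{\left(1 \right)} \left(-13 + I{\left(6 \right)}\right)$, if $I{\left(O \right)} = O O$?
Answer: $69$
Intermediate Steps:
$a{\left(z \right)} = 3 z$
$I{\left(O \right)} = O^{2}$
$a{\left(1 \right)} \left(-13 + I{\left(6 \right)}\right) = 3 \cdot 1 \left(-13 + 6^{2}\right) = 3 \left(-13 + 36\right) = 3 \cdot 23 = 69$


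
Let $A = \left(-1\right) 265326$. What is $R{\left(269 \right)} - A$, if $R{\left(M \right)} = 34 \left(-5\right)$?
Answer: $265156$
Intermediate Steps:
$R{\left(M \right)} = -170$
$A = -265326$
$R{\left(269 \right)} - A = -170 - -265326 = -170 + 265326 = 265156$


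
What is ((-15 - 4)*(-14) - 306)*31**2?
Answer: -38440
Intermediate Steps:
((-15 - 4)*(-14) - 306)*31**2 = (-19*(-14) - 306)*961 = (266 - 306)*961 = -40*961 = -38440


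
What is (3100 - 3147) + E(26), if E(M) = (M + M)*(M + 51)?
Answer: 3957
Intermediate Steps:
E(M) = 2*M*(51 + M) (E(M) = (2*M)*(51 + M) = 2*M*(51 + M))
(3100 - 3147) + E(26) = (3100 - 3147) + 2*26*(51 + 26) = -47 + 2*26*77 = -47 + 4004 = 3957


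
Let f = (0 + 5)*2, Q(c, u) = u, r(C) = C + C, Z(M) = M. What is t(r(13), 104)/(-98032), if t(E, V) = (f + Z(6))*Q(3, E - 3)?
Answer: -23/6127 ≈ -0.0037539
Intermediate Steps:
r(C) = 2*C
f = 10 (f = 5*2 = 10)
t(E, V) = -48 + 16*E (t(E, V) = (10 + 6)*(E - 3) = 16*(-3 + E) = -48 + 16*E)
t(r(13), 104)/(-98032) = (-48 + 16*(2*13))/(-98032) = (-48 + 16*26)*(-1/98032) = (-48 + 416)*(-1/98032) = 368*(-1/98032) = -23/6127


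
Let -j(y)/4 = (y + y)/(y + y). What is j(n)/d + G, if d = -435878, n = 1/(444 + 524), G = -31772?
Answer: -6924357906/217939 ≈ -31772.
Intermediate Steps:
n = 1/968 ≈ 0.0010331
j(y) = -4 (j(y) = -4*(y + y)/(y + y) = -4*2*y/(2*y) = -4*2*y*1/(2*y) = -4*1 = -4)
j(n)/d + G = -4/(-435878) - 31772 = -4*(-1/435878) - 31772 = 2/217939 - 31772 = -6924357906/217939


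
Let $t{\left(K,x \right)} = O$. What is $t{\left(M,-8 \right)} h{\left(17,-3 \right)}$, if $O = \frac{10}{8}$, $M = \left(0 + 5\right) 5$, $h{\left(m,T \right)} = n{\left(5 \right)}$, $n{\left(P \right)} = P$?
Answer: $\frac{25}{4} \approx 6.25$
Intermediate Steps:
$h{\left(m,T \right)} = 5$
$M = 25$ ($M = 5 \cdot 5 = 25$)
$O = \frac{5}{4}$ ($O = 10 \cdot \frac{1}{8} = \frac{5}{4} \approx 1.25$)
$t{\left(K,x \right)} = \frac{5}{4}$
$t{\left(M,-8 \right)} h{\left(17,-3 \right)} = \frac{5}{4} \cdot 5 = \frac{25}{4}$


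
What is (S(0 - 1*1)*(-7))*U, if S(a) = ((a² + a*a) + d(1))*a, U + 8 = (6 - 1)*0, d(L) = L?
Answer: -168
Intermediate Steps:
U = -8 (U = -8 + (6 - 1)*0 = -8 + 5*0 = -8 + 0 = -8)
S(a) = a*(1 + 2*a²) (S(a) = ((a² + a*a) + 1)*a = ((a² + a²) + 1)*a = (2*a² + 1)*a = (1 + 2*a²)*a = a*(1 + 2*a²))
(S(0 - 1*1)*(-7))*U = (((0 - 1*1) + 2*(0 - 1*1)³)*(-7))*(-8) = (((0 - 1) + 2*(0 - 1)³)*(-7))*(-8) = ((-1 + 2*(-1)³)*(-7))*(-8) = ((-1 + 2*(-1))*(-7))*(-8) = ((-1 - 2)*(-7))*(-8) = -3*(-7)*(-8) = 21*(-8) = -168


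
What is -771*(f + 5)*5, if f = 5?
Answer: -38550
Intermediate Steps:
-771*(f + 5)*5 = -771*(5 + 5)*5 = -7710*5 = -771*50 = -38550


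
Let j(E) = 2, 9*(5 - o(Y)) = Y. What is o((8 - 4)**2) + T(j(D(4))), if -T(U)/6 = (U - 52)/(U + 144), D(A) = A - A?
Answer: 3467/657 ≈ 5.2770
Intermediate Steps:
D(A) = 0
o(Y) = 5 - Y/9
T(U) = -6*(-52 + U)/(144 + U) (T(U) = -6*(U - 52)/(U + 144) = -6*(-52 + U)/(144 + U))
o((8 - 4)**2) + T(j(D(4))) = (5 - (8 - 4)**2/9) + 6*(52 - 1*2)/(144 + 2) = (5 - 1/9*4**2) + 6*(52 - 2)/146 = (5 - 1/9*16) + 6*(1/146)*50 = (5 - 16/9) + 150/73 = 29/9 + 150/73 = 3467/657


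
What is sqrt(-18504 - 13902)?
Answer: I*sqrt(32406) ≈ 180.02*I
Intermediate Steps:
sqrt(-18504 - 13902) = sqrt(-32406) = I*sqrt(32406)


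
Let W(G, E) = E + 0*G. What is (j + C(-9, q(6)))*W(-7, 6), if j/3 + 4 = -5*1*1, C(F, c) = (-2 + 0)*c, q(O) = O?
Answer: -234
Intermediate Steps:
W(G, E) = E (W(G, E) = E + 0 = E)
C(F, c) = -2*c
j = -27 (j = -12 + 3*(-5*1*1) = -12 + 3*(-5*1) = -12 + 3*(-5) = -12 - 15 = -27)
(j + C(-9, q(6)))*W(-7, 6) = (-27 - 2*6)*6 = (-27 - 12)*6 = -39*6 = -234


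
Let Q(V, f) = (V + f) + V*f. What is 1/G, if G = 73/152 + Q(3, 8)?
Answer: 152/5393 ≈ 0.028185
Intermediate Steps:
Q(V, f) = V + f + V*f
G = 5393/152 (G = 73/152 + (3 + 8 + 3*8) = (1/152)*73 + (3 + 8 + 24) = 73/152 + 35 = 5393/152 ≈ 35.480)
1/G = 1/(5393/152) = 152/5393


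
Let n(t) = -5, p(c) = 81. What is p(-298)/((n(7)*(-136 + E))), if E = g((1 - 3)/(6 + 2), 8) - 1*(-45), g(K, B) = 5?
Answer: 81/430 ≈ 0.18837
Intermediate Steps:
E = 50 (E = 5 - 1*(-45) = 5 + 45 = 50)
p(-298)/((n(7)*(-136 + E))) = 81/((-5*(-136 + 50))) = 81/((-5*(-86))) = 81/430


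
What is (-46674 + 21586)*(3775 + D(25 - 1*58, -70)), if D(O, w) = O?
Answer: -93879296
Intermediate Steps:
(-46674 + 21586)*(3775 + D(25 - 1*58, -70)) = (-46674 + 21586)*(3775 + (25 - 1*58)) = -25088*(3775 + (25 - 58)) = -25088*(3775 - 33) = -25088*3742 = -93879296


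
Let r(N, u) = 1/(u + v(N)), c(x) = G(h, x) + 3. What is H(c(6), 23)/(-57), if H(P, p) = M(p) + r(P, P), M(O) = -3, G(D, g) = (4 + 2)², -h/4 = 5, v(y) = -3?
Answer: 107/2052 ≈ 0.052144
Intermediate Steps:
h = -20 (h = -4*5 = -20)
G(D, g) = 36 (G(D, g) = 6² = 36)
c(x) = 39 (c(x) = 36 + 3 = 39)
r(N, u) = 1/(-3 + u) (r(N, u) = 1/(u - 3) = 1/(-3 + u))
H(P, p) = -3 + 1/(-3 + P)
H(c(6), 23)/(-57) = ((10 - 3*39)/(-3 + 39))/(-57) = ((10 - 117)/36)*(-1/57) = ((1/36)*(-107))*(-1/57) = -107/36*(-1/57) = 107/2052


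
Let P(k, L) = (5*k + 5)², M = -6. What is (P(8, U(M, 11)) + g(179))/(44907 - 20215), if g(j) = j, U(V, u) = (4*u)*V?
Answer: 551/6173 ≈ 0.089260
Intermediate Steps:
U(V, u) = 4*V*u
P(k, L) = (5 + 5*k)²
(P(8, U(M, 11)) + g(179))/(44907 - 20215) = (25*(1 + 8)² + 179)/(44907 - 20215) = (25*9² + 179)/24692 = (25*81 + 179)*(1/24692) = (2025 + 179)*(1/24692) = 2204*(1/24692) = 551/6173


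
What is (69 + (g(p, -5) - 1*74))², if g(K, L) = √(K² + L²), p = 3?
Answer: (5 - √34)² ≈ 0.69048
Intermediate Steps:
(69 + (g(p, -5) - 1*74))² = (69 + (√(3² + (-5)²) - 1*74))² = (69 + (√(9 + 25) - 74))² = (69 + (√34 - 74))² = (69 + (-74 + √34))² = (-5 + √34)²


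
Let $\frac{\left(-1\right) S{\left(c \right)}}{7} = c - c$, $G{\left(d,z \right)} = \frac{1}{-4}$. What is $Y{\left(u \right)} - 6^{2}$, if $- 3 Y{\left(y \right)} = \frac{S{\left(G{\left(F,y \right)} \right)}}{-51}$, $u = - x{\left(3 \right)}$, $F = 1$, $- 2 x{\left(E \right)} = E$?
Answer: $-36$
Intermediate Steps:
$x{\left(E \right)} = - \frac{E}{2}$
$u = \frac{3}{2}$ ($u = - \frac{\left(-1\right) 3}{2} = \left(-1\right) \left(- \frac{3}{2}\right) = \frac{3}{2} \approx 1.5$)
$G{\left(d,z \right)} = - \frac{1}{4}$
$S{\left(c \right)} = 0$ ($S{\left(c \right)} = - 7 \left(c - c\right) = \left(-7\right) 0 = 0$)
$Y{\left(y \right)} = 0$ ($Y{\left(y \right)} = - \frac{0 \frac{1}{-51}}{3} = - \frac{0 \left(- \frac{1}{51}\right)}{3} = \left(- \frac{1}{3}\right) 0 = 0$)
$Y{\left(u \right)} - 6^{2} = 0 - 6^{2} = 0 - 36 = -36$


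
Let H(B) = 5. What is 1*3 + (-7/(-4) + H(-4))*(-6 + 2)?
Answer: -24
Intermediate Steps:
1*3 + (-7/(-4) + H(-4))*(-6 + 2) = 1*3 + (-7/(-4) + 5)*(-6 + 2) = 3 + (-7*(-1/4) + 5)*(-4) = 3 + (7/4 + 5)*(-4) = 3 + (27/4)*(-4) = 3 - 27 = -24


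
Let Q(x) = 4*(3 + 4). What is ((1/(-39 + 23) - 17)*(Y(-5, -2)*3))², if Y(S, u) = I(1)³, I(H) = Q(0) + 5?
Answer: 866266346354409/256 ≈ 3.3839e+12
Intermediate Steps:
Q(x) = 28 (Q(x) = 4*7 = 28)
I(H) = 33 (I(H) = 28 + 5 = 33)
Y(S, u) = 35937 (Y(S, u) = 33³ = 35937)
((1/(-39 + 23) - 17)*(Y(-5, -2)*3))² = ((1/(-39 + 23) - 17)*(35937*3))² = ((1/(-16) - 17)*107811)² = ((-1/16 - 17)*107811)² = (-273/16*107811)² = (-29432403/16)² = 866266346354409/256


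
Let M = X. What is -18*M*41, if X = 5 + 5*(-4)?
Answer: 11070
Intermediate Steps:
X = -15 (X = 5 - 20 = -15)
M = -15
-18*M*41 = -18*(-15)*41 = 270*41 = 11070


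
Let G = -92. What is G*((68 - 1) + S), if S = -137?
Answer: 6440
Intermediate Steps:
G*((68 - 1) + S) = -92*((68 - 1) - 137) = -92*(67 - 137) = -92*(-70) = 6440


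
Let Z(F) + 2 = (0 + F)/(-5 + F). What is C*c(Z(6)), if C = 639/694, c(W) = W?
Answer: 1278/347 ≈ 3.6830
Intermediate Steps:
Z(F) = -2 + F/(-5 + F) (Z(F) = -2 + (0 + F)/(-5 + F) = -2 + F/(-5 + F))
C = 639/694 (C = 639*(1/694) = 639/694 ≈ 0.92075)
C*c(Z(6)) = 639*((10 - 1*6)/(-5 + 6))/694 = 639*((10 - 6)/1)/694 = 639*(1*4)/694 = (639/694)*4 = 1278/347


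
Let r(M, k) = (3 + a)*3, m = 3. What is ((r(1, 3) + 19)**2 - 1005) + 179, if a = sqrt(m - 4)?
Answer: -51 + 168*I ≈ -51.0 + 168.0*I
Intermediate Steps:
a = I (a = sqrt(3 - 4) = sqrt(-1) = I ≈ 1.0*I)
r(M, k) = 9 + 3*I (r(M, k) = (3 + I)*3 = 9 + 3*I)
((r(1, 3) + 19)**2 - 1005) + 179 = (((9 + 3*I) + 19)**2 - 1005) + 179 = ((28 + 3*I)**2 - 1005) + 179 = (-1005 + (28 + 3*I)**2) + 179 = -826 + (28 + 3*I)**2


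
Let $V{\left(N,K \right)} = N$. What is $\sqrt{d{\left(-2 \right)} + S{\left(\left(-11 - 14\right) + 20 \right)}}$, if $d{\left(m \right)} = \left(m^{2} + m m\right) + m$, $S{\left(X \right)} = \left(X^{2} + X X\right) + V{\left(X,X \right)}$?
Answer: $\sqrt{51} \approx 7.1414$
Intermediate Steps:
$S{\left(X \right)} = X + 2 X^{2}$ ($S{\left(X \right)} = \left(X^{2} + X X\right) + X = \left(X^{2} + X^{2}\right) + X = 2 X^{2} + X = X + 2 X^{2}$)
$d{\left(m \right)} = m + 2 m^{2}$ ($d{\left(m \right)} = \left(m^{2} + m^{2}\right) + m = 2 m^{2} + m = m + 2 m^{2}$)
$\sqrt{d{\left(-2 \right)} + S{\left(\left(-11 - 14\right) + 20 \right)}} = \sqrt{- 2 \left(1 + 2 \left(-2\right)\right) + \left(\left(-11 - 14\right) + 20\right) \left(1 + 2 \left(\left(-11 - 14\right) + 20\right)\right)} = \sqrt{- 2 \left(1 - 4\right) + \left(-25 + 20\right) \left(1 + 2 \left(-25 + 20\right)\right)} = \sqrt{\left(-2\right) \left(-3\right) - 5 \left(1 + 2 \left(-5\right)\right)} = \sqrt{6 - 5 \left(1 - 10\right)} = \sqrt{6 - -45} = \sqrt{6 + 45} = \sqrt{51}$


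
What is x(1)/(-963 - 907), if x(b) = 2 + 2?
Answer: -2/935 ≈ -0.0021390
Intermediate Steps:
x(b) = 4
x(1)/(-963 - 907) = 4/(-963 - 907) = 4/(-1870) = 4*(-1/1870) = -2/935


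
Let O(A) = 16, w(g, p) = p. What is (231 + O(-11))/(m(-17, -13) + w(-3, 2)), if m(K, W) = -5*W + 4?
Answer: 247/71 ≈ 3.4789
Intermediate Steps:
m(K, W) = 4 - 5*W
(231 + O(-11))/(m(-17, -13) + w(-3, 2)) = (231 + 16)/((4 - 5*(-13)) + 2) = 247/((4 + 65) + 2) = 247/(69 + 2) = 247/71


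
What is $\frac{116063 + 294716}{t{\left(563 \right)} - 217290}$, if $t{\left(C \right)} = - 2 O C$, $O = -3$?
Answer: $- \frac{410779}{213912} \approx -1.9203$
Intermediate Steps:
$t{\left(C \right)} = 6 C$ ($t{\left(C \right)} = \left(-2\right) \left(-3\right) C = 6 C$)
$\frac{116063 + 294716}{t{\left(563 \right)} - 217290} = \frac{116063 + 294716}{6 \cdot 563 - 217290} = \frac{410779}{3378 - 217290} = \frac{410779}{-213912} = 410779 \left(- \frac{1}{213912}\right) = - \frac{410779}{213912}$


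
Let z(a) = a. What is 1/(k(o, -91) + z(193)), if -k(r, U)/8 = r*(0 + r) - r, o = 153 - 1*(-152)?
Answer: -1/741567 ≈ -1.3485e-6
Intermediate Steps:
o = 305 (o = 153 + 152 = 305)
k(r, U) = -8*r**2 + 8*r (k(r, U) = -8*(r*(0 + r) - r) = -8*(r*r - r) = -8*(r**2 - r) = -8*r**2 + 8*r)
1/(k(o, -91) + z(193)) = 1/(8*305*(1 - 1*305) + 193) = 1/(8*305*(1 - 305) + 193) = 1/(8*305*(-304) + 193) = 1/(-741760 + 193) = 1/(-741567) = -1/741567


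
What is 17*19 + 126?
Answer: 449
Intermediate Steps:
17*19 + 126 = 323 + 126 = 449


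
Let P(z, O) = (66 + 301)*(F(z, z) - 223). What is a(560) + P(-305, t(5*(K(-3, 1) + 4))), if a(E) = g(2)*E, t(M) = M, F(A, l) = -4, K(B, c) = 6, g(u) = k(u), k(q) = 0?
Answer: -83309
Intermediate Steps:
g(u) = 0
P(z, O) = -83309 (P(z, O) = (66 + 301)*(-4 - 223) = 367*(-227) = -83309)
a(E) = 0 (a(E) = 0*E = 0)
a(560) + P(-305, t(5*(K(-3, 1) + 4))) = 0 - 83309 = -83309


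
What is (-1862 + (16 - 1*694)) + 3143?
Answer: 603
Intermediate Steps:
(-1862 + (16 - 1*694)) + 3143 = (-1862 + (16 - 694)) + 3143 = (-1862 - 678) + 3143 = -2540 + 3143 = 603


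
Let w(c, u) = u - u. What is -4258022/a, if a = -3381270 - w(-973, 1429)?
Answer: 2129011/1690635 ≈ 1.2593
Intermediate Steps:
w(c, u) = 0
a = -3381270 (a = -3381270 - 1*0 = -3381270 + 0 = -3381270)
-4258022/a = -4258022/(-3381270) = -4258022*(-1/3381270) = 2129011/1690635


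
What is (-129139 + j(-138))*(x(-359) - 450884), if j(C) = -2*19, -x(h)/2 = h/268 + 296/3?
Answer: 7808044300521/134 ≈ 5.8269e+10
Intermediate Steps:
x(h) = -592/3 - h/134 (x(h) = -2*(h/268 + 296/3) = -2*(296/3 + h/268) = -592/3 - h/134)
j(C) = -38
(-129139 + j(-138))*(x(-359) - 450884) = (-129139 - 38)*((-592/3 - 1/134*(-359)) - 450884) = -129177*((-592/3 + 359/134) - 450884) = -129177*(-78251/402 - 450884) = -129177*(-181333619/402) = 7808044300521/134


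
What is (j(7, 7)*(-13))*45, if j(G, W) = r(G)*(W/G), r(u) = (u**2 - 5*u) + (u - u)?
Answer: -8190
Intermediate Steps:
r(u) = u**2 - 5*u (r(u) = (u**2 - 5*u) + 0 = u**2 - 5*u)
j(G, W) = W*(-5 + G) (j(G, W) = (G*(-5 + G))*(W/G) = W*(-5 + G))
(j(7, 7)*(-13))*45 = ((7*(-5 + 7))*(-13))*45 = ((7*2)*(-13))*45 = (14*(-13))*45 = -182*45 = -8190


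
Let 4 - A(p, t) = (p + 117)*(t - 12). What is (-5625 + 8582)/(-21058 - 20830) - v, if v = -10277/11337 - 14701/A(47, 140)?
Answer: 929829095/6864236064 ≈ 0.13546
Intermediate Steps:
A(p, t) = 4 - (-12 + t)*(117 + p) (A(p, t) = 4 - (p + 117)*(t - 12) = 4 - (117 + p)*(-12 + t) = 4 - (-12 + t)*(117 + p))
v = -16342813/79313652 (v = -10277/11337 - 14701/(1408 - 117*140 + 12*47 - 1*47*140) = -10277*1/11337 - 14701/(1408 - 16380 + 564 - 6580) = -10277/11337 - 14701/(-20988) = -10277/11337 - 14701*(-1/20988) = -10277/11337 + 14701/20988 = -16342813/79313652 ≈ -0.20605)
(-5625 + 8582)/(-21058 - 20830) - v = (-5625 + 8582)/(-21058 - 20830) - 1*(-16342813/79313652) = 2957/(-41888) + 16342813/79313652 = 2957*(-1/41888) + 16342813/79313652 = -2957/41888 + 16342813/79313652 = 929829095/6864236064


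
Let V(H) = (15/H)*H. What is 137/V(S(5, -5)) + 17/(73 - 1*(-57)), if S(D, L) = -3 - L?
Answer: 3613/390 ≈ 9.2641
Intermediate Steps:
V(H) = 15
137/V(S(5, -5)) + 17/(73 - 1*(-57)) = 137/15 + 17/(73 - 1*(-57)) = 137*(1/15) + 17/(73 + 57) = 137/15 + 17/130 = 3613/390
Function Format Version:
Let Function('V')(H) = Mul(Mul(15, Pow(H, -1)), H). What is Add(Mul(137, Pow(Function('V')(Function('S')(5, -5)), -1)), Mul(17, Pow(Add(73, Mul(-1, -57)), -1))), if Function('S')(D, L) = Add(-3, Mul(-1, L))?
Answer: Rational(3613, 390) ≈ 9.2641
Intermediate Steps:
Function('V')(H) = 15
Add(Mul(137, Pow(Function('V')(Function('S')(5, -5)), -1)), Mul(17, Pow(Add(73, Mul(-1, -57)), -1))) = Add(Mul(137, Pow(15, -1)), Mul(17, Pow(Add(73, Mul(-1, -57)), -1))) = Add(Mul(137, Rational(1, 15)), Mul(17, Pow(Add(73, 57), -1))) = Add(Rational(137, 15), Mul(17, Pow(130, -1))) = Add(Rational(137, 15), Mul(17, Rational(1, 130))) = Add(Rational(137, 15), Rational(17, 130)) = Rational(3613, 390)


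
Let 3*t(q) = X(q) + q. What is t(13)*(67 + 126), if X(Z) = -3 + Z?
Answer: 4439/3 ≈ 1479.7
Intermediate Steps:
t(q) = -1 + 2*q/3 (t(q) = ((-3 + q) + q)/3 = (-3 + 2*q)/3 = -1 + 2*q/3)
t(13)*(67 + 126) = (-1 + (⅔)*13)*(67 + 126) = (-1 + 26/3)*193 = (23/3)*193 = 4439/3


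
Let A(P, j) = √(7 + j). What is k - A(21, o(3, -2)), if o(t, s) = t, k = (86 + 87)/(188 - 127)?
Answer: 173/61 - √10 ≈ -0.32621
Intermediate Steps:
k = 173/61 ≈ 2.8361
k - A(21, o(3, -2)) = 173/61 - √(7 + 3) = 173/61 - √10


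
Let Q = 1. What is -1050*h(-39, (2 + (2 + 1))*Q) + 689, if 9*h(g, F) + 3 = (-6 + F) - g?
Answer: -10183/3 ≈ -3394.3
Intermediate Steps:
h(g, F) = -1 - g/9 + F/9 (h(g, F) = -⅓ + ((-6 + F) - g)/9 = -⅓ + (-6 + F - g)/9 = -⅓ + (-⅔ - g/9 + F/9) = -1 - g/9 + F/9)
-1050*h(-39, (2 + (2 + 1))*Q) + 689 = -1050*(-1 - ⅑*(-39) + ((2 + (2 + 1))*1)/9) + 689 = -1050*(-1 + 13/3 + ((2 + 3)*1)/9) + 689 = -1050*(-1 + 13/3 + (5*1)/9) + 689 = -1050*(-1 + 13/3 + (⅑)*5) + 689 = -1050*(-1 + 13/3 + 5/9) + 689 = -1050*35/9 + 689 = -12250/3 + 689 = -10183/3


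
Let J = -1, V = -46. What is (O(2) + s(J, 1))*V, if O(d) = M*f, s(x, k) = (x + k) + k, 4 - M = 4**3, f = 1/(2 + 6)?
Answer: 299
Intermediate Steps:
f = 1/8 ≈ 0.12500
M = -60 (M = 4 - 1*4**3 = 4 - 1*64 = 4 - 64 = -60)
s(x, k) = x + 2*k (s(x, k) = (k + x) + k = x + 2*k)
O(d) = -15/2 (O(d) = -60*1/8 = -15/2)
(O(2) + s(J, 1))*V = (-15/2 + (-1 + 2*1))*(-46) = (-15/2 + (-1 + 2))*(-46) = (-15/2 + 1)*(-46) = -13/2*(-46) = 299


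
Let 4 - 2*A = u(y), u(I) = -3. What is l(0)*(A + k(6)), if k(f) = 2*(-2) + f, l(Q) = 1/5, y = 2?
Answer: 11/10 ≈ 1.1000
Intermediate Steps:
l(Q) = 1/5
k(f) = -4 + f
A = 7/2 (A = 2 - 1/2*(-3) = 2 + 3/2 = 7/2 ≈ 3.5000)
l(0)*(A + k(6)) = (7/2 + (-4 + 6))/5 = (7/2 + 2)/5 = (1/5)*(11/2) = 11/10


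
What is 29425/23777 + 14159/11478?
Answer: 674398693/272912406 ≈ 2.4711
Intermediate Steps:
29425/23777 + 14159/11478 = 674398693/272912406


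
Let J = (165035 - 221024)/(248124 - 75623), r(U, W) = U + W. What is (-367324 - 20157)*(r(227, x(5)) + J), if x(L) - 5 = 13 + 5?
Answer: -16688520321541/172501 ≈ -9.6744e+7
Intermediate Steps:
x(L) = 23 (x(L) = 5 + (13 + 5) = 5 + 18 = 23)
J = -55989/172501 ≈ -0.32457
(-367324 - 20157)*(r(227, x(5)) + J) = (-367324 - 20157)*((227 + 23) - 55989/172501) = -387481*(250 - 55989/172501) = -387481*43069261/172501 = -16688520321541/172501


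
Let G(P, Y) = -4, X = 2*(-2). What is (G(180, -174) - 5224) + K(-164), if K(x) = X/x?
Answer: -214347/41 ≈ -5228.0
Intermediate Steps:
X = -4
K(x) = -4/x
(G(180, -174) - 5224) + K(-164) = (-4 - 5224) - 4/(-164) = -5228 - 4*(-1/164) = -5228 + 1/41 = -214347/41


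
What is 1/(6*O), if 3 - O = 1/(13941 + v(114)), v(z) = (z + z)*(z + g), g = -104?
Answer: 5407/97324 ≈ 0.055557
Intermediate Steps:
v(z) = 2*z*(-104 + z) (v(z) = (z + z)*(z - 104) = (2*z)*(-104 + z) = 2*z*(-104 + z))
O = 48662/16221 (O = 3 - 1/(13941 + 2*114*(-104 + 114)) = 3 - 1/(13941 + 2*114*10) = 3 - 1/(13941 + 2280) = 3 - 1/16221 = 48662/16221 ≈ 2.9999)
1/(6*O) = 1/(6*(48662/16221)) = 1/(97324/5407) = 5407/97324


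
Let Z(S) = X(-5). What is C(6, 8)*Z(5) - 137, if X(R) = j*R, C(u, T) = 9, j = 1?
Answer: -182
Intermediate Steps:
X(R) = R (X(R) = 1*R = R)
Z(S) = -5
C(6, 8)*Z(5) - 137 = 9*(-5) - 137 = -45 - 137 = -182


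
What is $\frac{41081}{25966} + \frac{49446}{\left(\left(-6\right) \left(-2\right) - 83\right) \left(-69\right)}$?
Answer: $\frac{495056885}{42402478} \approx 11.675$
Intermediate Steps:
$\frac{41081}{25966} + \frac{49446}{\left(\left(-6\right) \left(-2\right) - 83\right) \left(-69\right)} = 41081 \cdot \frac{1}{25966} + \frac{49446}{\left(12 - 83\right) \left(-69\right)} = \frac{41081}{25966} + \frac{49446}{\left(-71\right) \left(-69\right)} = \frac{41081}{25966} + \frac{49446}{4899} = \frac{41081}{25966} + 49446 \cdot \frac{1}{4899} = \frac{41081}{25966} + \frac{16482}{1633} = \frac{495056885}{42402478}$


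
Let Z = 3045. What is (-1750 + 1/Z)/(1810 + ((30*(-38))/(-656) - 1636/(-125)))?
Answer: -21847870900/22782037761 ≈ -0.95900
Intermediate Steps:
(-1750 + 1/Z)/(1810 + ((30*(-38))/(-656) - 1636/(-125))) = (-1750 + 1/3045)/(1810 + ((30*(-38))/(-656) - 1636/(-125))) = (-1750 + 1/3045)/(1810 + (-1140*(-1/656) - 1636*(-1/125))) = -5328749/(3045*(1810 + (285/164 + 1636/125))) = -5328749/(3045*(1810 + 303929/20500)) = -5328749/(3045*37408929/20500) = -5328749/3045*20500/37408929 = -21847870900/22782037761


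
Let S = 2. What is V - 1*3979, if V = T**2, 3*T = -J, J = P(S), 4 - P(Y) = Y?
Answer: -35807/9 ≈ -3978.6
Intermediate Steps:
P(Y) = 4 - Y
J = 2 (J = 4 - 1*2 = 4 - 2 = 2)
T = -2/3 (T = (-1*2)/3 = (1/3)*(-2) = -2/3 ≈ -0.66667)
V = 4/9 (V = (-2/3)**2 = 4/9 ≈ 0.44444)
V - 1*3979 = 4/9 - 1*3979 = 4/9 - 3979 = -35807/9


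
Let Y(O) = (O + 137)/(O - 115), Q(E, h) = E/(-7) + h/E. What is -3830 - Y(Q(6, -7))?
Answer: -18818781/4915 ≈ -3828.8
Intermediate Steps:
Q(E, h) = -E/7 + h/E (Q(E, h) = E*(-⅐) + h/E = -E/7 + h/E)
Y(O) = (137 + O)/(-115 + O)
-3830 - Y(Q(6, -7)) = -3830 - (137 + (-⅐*6 - 7/6))/(-115 + (-⅐*6 - 7/6)) = -3830 - (137 + (-6/7 - 7*⅙))/(-115 + (-6/7 - 7*⅙)) = -3830 - (137 + (-6/7 - 7/6))/(-115 + (-6/7 - 7/6)) = -3830 - (137 - 85/42)/(-115 - 85/42) = -3830 - 5669/((-4915/42)*42) = -3830 - (-42)*5669/(4915*42) = -3830 - 1*(-5669/4915) = -3830 + 5669/4915 = -18818781/4915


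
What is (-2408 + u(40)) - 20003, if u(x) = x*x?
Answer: -20811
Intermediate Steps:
u(x) = x**2
(-2408 + u(40)) - 20003 = (-2408 + 40**2) - 20003 = (-2408 + 1600) - 20003 = -808 - 20003 = -20811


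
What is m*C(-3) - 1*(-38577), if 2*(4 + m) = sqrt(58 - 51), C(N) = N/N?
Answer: 38573 + sqrt(7)/2 ≈ 38574.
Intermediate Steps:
C(N) = 1
m = -4 + sqrt(7)/2 (m = -4 + sqrt(58 - 51)/2 = -4 + sqrt(7)/2 ≈ -2.6771)
m*C(-3) - 1*(-38577) = (-4 + sqrt(7)/2)*1 - 1*(-38577) = (-4 + sqrt(7)/2) + 38577 = 38573 + sqrt(7)/2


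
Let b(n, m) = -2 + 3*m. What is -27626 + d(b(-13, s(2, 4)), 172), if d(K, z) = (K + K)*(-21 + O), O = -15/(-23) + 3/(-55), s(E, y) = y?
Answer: -7092614/253 ≈ -28034.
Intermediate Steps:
O = 756/1265 (O = -15*(-1/23) + 3*(-1/55) = 15/23 - 3/55 = 756/1265 ≈ 0.59763)
d(K, z) = -51618*K/1265 (d(K, z) = (K + K)*(-21 + 756/1265) = (2*K)*(-25809/1265) = -51618*K/1265)
-27626 + d(b(-13, s(2, 4)), 172) = -27626 - 51618*(-2 + 3*4)/1265 = -27626 - 51618*(-2 + 12)/1265 = -27626 - 51618/1265*10 = -27626 - 103236/253 = -7092614/253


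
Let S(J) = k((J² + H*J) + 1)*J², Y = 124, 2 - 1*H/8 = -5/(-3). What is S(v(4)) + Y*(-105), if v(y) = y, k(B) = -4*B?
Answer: -44372/3 ≈ -14791.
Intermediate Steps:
H = 8/3 (H = 16 - (-40)/(-3) = 16 - (-40)*(-1)/3 = 16 - 8*5/3 = 16 - 40/3 = 8/3 ≈ 2.6667)
S(J) = J²*(-4 - 4*J² - 32*J/3) (S(J) = (-4*((J² + 8*J/3) + 1))*J² = (-4*(1 + J² + 8*J/3))*J² = (-4 - 4*J² - 32*J/3)*J² = J²*(-4 - 4*J² - 32*J/3))
S(v(4)) + Y*(-105) = 4²*(-4 - 4*4² - 32/3*4) + 124*(-105) = 16*(-4 - 4*16 - 128/3) - 13020 = 16*(-4 - 64 - 128/3) - 13020 = 16*(-332/3) - 13020 = -5312/3 - 13020 = -44372/3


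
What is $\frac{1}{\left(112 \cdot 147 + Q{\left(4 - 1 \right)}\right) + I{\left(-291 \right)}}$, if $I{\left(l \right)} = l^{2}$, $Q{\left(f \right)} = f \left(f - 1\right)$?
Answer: $\frac{1}{101151} \approx 9.8862 \cdot 10^{-6}$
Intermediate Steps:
$Q{\left(f \right)} = f \left(-1 + f\right)$
$\frac{1}{\left(112 \cdot 147 + Q{\left(4 - 1 \right)}\right) + I{\left(-291 \right)}} = \frac{1}{\left(112 \cdot 147 + \left(4 - 1\right) \left(-1 + \left(4 - 1\right)\right)\right) + \left(-291\right)^{2}} = \frac{1}{\left(16464 + 3 \left(-1 + 3\right)\right) + 84681} = \frac{1}{\left(16464 + 3 \cdot 2\right) + 84681} = \frac{1}{\left(16464 + 6\right) + 84681} = \frac{1}{16470 + 84681} = \frac{1}{101151}$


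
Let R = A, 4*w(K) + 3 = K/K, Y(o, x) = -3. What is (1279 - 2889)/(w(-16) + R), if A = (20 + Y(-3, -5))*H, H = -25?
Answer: 140/37 ≈ 3.7838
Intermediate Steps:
w(K) = -½ (w(K) = -¾ + (K/K)/4 = -¾ + (¼)*1 = -¾ + ¼ = -½)
A = -425 (A = (20 - 3)*(-25) = 17*(-25) = -425)
R = -425
(1279 - 2889)/(w(-16) + R) = (1279 - 2889)/(-½ - 425) = -1610/(-851/2) = -1610*(-2/851) = 140/37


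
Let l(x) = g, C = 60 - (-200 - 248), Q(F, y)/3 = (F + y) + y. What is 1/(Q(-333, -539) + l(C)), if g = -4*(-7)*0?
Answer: -1/4233 ≈ -0.00023624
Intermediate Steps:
g = 0 (g = 28*0 = 0)
Q(F, y) = 3*F + 6*y (Q(F, y) = 3*((F + y) + y) = 3*(F + 2*y) = 3*F + 6*y)
C = 508 (C = 60 - 1*(-448) = 60 + 448 = 508)
l(x) = 0
1/(Q(-333, -539) + l(C)) = 1/((3*(-333) + 6*(-539)) + 0) = 1/((-999 - 3234) + 0) = 1/(-4233 + 0) = 1/(-4233) = -1/4233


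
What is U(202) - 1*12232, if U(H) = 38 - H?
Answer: -12396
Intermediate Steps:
U(202) - 1*12232 = (38 - 1*202) - 1*12232 = (38 - 202) - 12232 = -164 - 12232 = -12396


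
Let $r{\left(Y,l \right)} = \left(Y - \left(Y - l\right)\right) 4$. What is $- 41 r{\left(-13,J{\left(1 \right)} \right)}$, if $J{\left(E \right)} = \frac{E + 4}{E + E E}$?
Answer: $-410$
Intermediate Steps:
$J{\left(E \right)} = \frac{4 + E}{E + E^{2}}$
$r{\left(Y,l \right)} = 4 l$ ($r{\left(Y,l \right)} = \left(Y - \left(Y - l\right)\right) 4 = l 4 = 4 l$)
$- 41 r{\left(-13,J{\left(1 \right)} \right)} = - 41 \cdot 4 \frac{4 + 1}{1 \left(1 + 1\right)} = - 41 \cdot 4 \cdot 1 \cdot \frac{1}{2} \cdot 5 = - 41 \cdot 4 \cdot \frac{5}{2} = \left(-41\right) 10 = -410$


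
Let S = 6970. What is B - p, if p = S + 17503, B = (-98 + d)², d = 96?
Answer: -24469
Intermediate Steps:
B = 4 (B = (-98 + 96)² = (-2)² = 4)
p = 24473 (p = 6970 + 17503 = 24473)
B - p = 4 - 1*24473 = 4 - 24473 = -24469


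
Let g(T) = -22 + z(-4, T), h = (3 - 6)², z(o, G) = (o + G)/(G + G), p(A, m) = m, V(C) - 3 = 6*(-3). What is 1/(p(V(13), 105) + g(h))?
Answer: 18/1499 ≈ 0.012008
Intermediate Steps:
V(C) = -15 (V(C) = 3 + 6*(-3) = 3 - 18 = -15)
z(o, G) = (G + o)/(2*G) (z(o, G) = (G + o)/((2*G)) = (G + o)*(1/(2*G)) = (G + o)/(2*G))
h = 9 (h = (-3)² = 9)
g(T) = -22 + (-4 + T)/(2*T) (g(T) = -22 + (T - 4)/(2*T) = -22 + (-4 + T)/(2*T))
1/(p(V(13), 105) + g(h)) = 1/(105 + (-43/2 - 2/9)) = 1/(105 - 391/18) = 1/(1499/18) = 18/1499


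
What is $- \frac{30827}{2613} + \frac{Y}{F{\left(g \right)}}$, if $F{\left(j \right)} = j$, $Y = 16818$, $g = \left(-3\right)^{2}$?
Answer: $\frac{1617333}{871} \approx 1856.9$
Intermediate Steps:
$g = 9$
$- \frac{30827}{2613} + \frac{Y}{F{\left(g \right)}} = - \frac{30827}{2613} + \frac{16818}{9} = \left(-30827\right) \frac{1}{2613} + 16818 \cdot \frac{1}{9} = - \frac{30827}{2613} + \frac{5606}{3} = \frac{1617333}{871}$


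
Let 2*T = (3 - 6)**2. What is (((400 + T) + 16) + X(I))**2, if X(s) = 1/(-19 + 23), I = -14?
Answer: 2832489/16 ≈ 1.7703e+5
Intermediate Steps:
T = 9/2 (T = (3 - 6)**2/2 = (1/2)*(-3)**2 = (1/2)*9 = 9/2 ≈ 4.5000)
X(s) = 1/4
(((400 + T) + 16) + X(I))**2 = (((400 + 9/2) + 16) + 1/4)**2 = ((809/2 + 16) + 1/4)**2 = (841/2 + 1/4)**2 = (1683/4)**2 = 2832489/16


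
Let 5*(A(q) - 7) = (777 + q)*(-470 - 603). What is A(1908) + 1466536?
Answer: 890342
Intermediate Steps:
A(q) = -833686/5 - 1073*q/5 (A(q) = 7 + ((777 + q)*(-470 - 603))/5 = 7 + ((777 + q)*(-1073))/5 = 7 + (-833721 - 1073*q)/5 = 7 + (-833721/5 - 1073*q/5) = -833686/5 - 1073*q/5)
A(1908) + 1466536 = (-833686/5 - 1073/5*1908) + 1466536 = (-833686/5 - 2047284/5) + 1466536 = -576194 + 1466536 = 890342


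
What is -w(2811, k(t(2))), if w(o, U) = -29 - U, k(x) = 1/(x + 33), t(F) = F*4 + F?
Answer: 1248/43 ≈ 29.023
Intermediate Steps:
t(F) = 5*F (t(F) = 4*F + F = 5*F)
k(x) = 1/(33 + x)
-w(2811, k(t(2))) = -(-29 - 1/(33 + 5*2)) = -(-29 - 1/(33 + 10)) = -(-29 - 1/43) = -1*(-1248/43) = 1248/43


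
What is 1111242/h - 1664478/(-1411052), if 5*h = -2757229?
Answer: -1625377110729/1945296747454 ≈ -0.83554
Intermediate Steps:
h = -2757229/5 (h = (⅕)*(-2757229) = -2757229/5 ≈ -5.5145e+5)
1111242/h - 1664478/(-1411052) = 1111242/(-2757229/5) - 1664478/(-1411052) = 1111242*(-5/2757229) - 1664478*(-1/1411052) = -5556210/2757229 + 832239/705526 = -1625377110729/1945296747454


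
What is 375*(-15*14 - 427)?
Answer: -238875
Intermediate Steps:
375*(-15*14 - 427) = 375*(-210 - 427) = 375*(-637) = -238875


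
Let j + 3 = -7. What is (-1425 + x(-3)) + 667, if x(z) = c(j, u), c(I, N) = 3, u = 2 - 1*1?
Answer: -755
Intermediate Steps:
j = -10 (j = -3 - 7 = -10)
u = 1 (u = 2 - 1 = 1)
x(z) = 3
(-1425 + x(-3)) + 667 = (-1425 + 3) + 667 = -1422 + 667 = -755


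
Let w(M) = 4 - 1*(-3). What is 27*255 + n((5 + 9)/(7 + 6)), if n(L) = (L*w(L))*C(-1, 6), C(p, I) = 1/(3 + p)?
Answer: 89554/13 ≈ 6888.8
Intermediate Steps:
w(M) = 7 (w(M) = 4 + 3 = 7)
n(L) = 7*L/2 (n(L) = (L*7)/(3 - 1) = (7*L)/2 = (7*L)*(½) = 7*L/2)
27*255 + n((5 + 9)/(7 + 6)) = 27*255 + 7*((5 + 9)/(7 + 6))/2 = 6885 + 7*(14/13)/2 = 6885 + 7*(14*(1/13))/2 = 6885 + (7/2)*(14/13) = 6885 + 49/13 = 89554/13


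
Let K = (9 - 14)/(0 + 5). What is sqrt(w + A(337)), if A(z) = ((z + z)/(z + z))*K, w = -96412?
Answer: I*sqrt(96413) ≈ 310.5*I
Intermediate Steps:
K = -1 (K = -5/5 = -5*1/5 = -1)
A(z) = -1 (A(z) = ((z + z)/(z + z))*(-1) = ((2*z)/((2*z)))*(-1) = ((2*z)*(1/(2*z)))*(-1) = 1*(-1) = -1)
sqrt(w + A(337)) = sqrt(-96412 - 1) = sqrt(-96413) = I*sqrt(96413)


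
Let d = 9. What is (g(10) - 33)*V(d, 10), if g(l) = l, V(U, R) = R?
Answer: -230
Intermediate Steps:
(g(10) - 33)*V(d, 10) = (10 - 33)*10 = -23*10 = -230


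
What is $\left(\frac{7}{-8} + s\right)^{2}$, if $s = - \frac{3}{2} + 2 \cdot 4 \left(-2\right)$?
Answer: $\frac{21609}{64} \approx 337.64$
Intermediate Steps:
$s = - \frac{35}{2}$ ($s = \left(-3\right) \frac{1}{2} + 8 \left(-2\right) = - \frac{3}{2} - 16 = - \frac{35}{2} \approx -17.5$)
$\left(\frac{7}{-8} + s\right)^{2} = \left(\frac{7}{-8} - \frac{35}{2}\right)^{2} = \left(7 \left(- \frac{1}{8}\right) - \frac{35}{2}\right)^{2} = \left(- \frac{7}{8} - \frac{35}{2}\right)^{2} = \left(- \frac{147}{8}\right)^{2} = \frac{21609}{64}$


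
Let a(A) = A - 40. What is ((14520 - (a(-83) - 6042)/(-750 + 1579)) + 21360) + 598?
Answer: 30246427/829 ≈ 36485.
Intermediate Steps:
a(A) = -40 + A
((14520 - (a(-83) - 6042)/(-750 + 1579)) + 21360) + 598 = ((14520 - ((-40 - 83) - 6042)/(-750 + 1579)) + 21360) + 598 = ((14520 - (-123 - 6042)/829) + 21360) + 598 = ((14520 - (-6165)/829) + 21360) + 598 = ((14520 - 1*(-6165/829)) + 21360) + 598 = ((14520 + 6165/829) + 21360) + 598 = (12043245/829 + 21360) + 598 = 29750685/829 + 598 = 30246427/829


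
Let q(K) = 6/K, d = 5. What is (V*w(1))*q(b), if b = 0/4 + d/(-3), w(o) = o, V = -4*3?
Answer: 216/5 ≈ 43.200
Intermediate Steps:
V = -12
b = -5/3 (b = 0/4 + 5/(-3) = 0*(1/4) + 5*(-1/3) = 0 - 5/3 = -5/3 ≈ -1.6667)
(V*w(1))*q(b) = (-12*1)*(6/(-5/3)) = -72*(-3)/5 = -12*(-18/5) = 216/5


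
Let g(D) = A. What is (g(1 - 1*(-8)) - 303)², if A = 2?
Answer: 90601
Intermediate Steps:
g(D) = 2
(g(1 - 1*(-8)) - 303)² = (2 - 303)² = (-301)² = 90601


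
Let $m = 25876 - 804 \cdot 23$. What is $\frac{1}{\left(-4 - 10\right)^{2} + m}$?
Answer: $\frac{1}{7580} \approx 0.00013193$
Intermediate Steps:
$m = 7384$ ($m = 25876 - 18492 = 7384$)
$\frac{1}{\left(-4 - 10\right)^{2} + m} = \frac{1}{\left(-4 - 10\right)^{2} + 7384} = \frac{1}{\left(-14\right)^{2} + 7384} = \frac{1}{196 + 7384} = \frac{1}{7580}$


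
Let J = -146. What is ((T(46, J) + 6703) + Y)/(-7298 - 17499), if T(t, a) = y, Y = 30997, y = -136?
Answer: -37564/24797 ≈ -1.5149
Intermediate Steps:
T(t, a) = -136
((T(46, J) + 6703) + Y)/(-7298 - 17499) = ((-136 + 6703) + 30997)/(-7298 - 17499) = (6567 + 30997)/(-24797) = 37564*(-1/24797) = -37564/24797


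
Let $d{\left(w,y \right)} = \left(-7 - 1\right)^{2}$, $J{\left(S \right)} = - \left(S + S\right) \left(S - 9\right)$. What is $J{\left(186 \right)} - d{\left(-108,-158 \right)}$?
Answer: $-65908$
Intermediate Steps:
$J{\left(S \right)} = - 2 S \left(-9 + S\right)$
$d{\left(w,y \right)} = 64$ ($d{\left(w,y \right)} = \left(-8\right)^{2} = 64$)
$J{\left(186 \right)} - d{\left(-108,-158 \right)} = 2 \cdot 186 \left(9 - 186\right) - 64 = 2 \cdot 186 \left(-177\right) - 64 = -65844 - 64 = -65908$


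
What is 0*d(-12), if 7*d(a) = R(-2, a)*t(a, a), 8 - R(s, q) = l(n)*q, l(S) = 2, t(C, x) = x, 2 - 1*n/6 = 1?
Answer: 0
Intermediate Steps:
n = 6 (n = 12 - 6*1 = 12 - 6 = 6)
R(s, q) = 8 - 2*q
d(a) = a*(8 - 2*a)/7 (d(a) = ((8 - 2*a)*a)/7 = (a*(8 - 2*a))/7 = a*(8 - 2*a)/7)
0*d(-12) = 0*((2/7)*(-12)*(4 - 1*(-12))) = 0*((2/7)*(-12)*(4 + 12)) = 0*((2/7)*(-12)*16) = 0*(-384/7) = 0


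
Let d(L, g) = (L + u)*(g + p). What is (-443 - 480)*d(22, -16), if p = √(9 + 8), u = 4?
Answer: 383968 - 23998*√17 ≈ 2.8502e+5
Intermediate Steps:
p = √17 ≈ 4.1231
d(L, g) = (4 + L)*(g + √17) (d(L, g) = (L + 4)*(g + √17) = (4 + L)*(g + √17))
(-443 - 480)*d(22, -16) = (-443 - 480)*(4*(-16) + 4*√17 + 22*(-16) + 22*√17) = -923*(-64 + 4*√17 - 352 + 22*√17) = -923*(-416 + 26*√17) = 383968 - 23998*√17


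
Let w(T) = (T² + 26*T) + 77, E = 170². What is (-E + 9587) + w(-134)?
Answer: -4764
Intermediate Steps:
E = 28900
w(T) = 77 + T² + 26*T
(-E + 9587) + w(-134) = (-1*28900 + 9587) + (77 + (-134)² + 26*(-134)) = (-28900 + 9587) + (77 + 17956 - 3484) = -19313 + 14549 = -4764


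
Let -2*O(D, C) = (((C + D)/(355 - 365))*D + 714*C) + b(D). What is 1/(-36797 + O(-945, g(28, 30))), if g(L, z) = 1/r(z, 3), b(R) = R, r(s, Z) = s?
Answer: 40/332531 ≈ 0.00012029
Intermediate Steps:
g(L, z) = 1/z
O(D, C) = -357*C - D/2 - D*(-C/10 - D/10)/2 (O(D, C) = -((((C + D)/(355 - 365))*D + 714*C) + D)/2 = -((((C + D)/(-10))*D + 714*C) + D)/2 = -((((C + D)*(-⅒))*D + 714*C) + D)/2 = -(((-C/10 - D/10)*D + 714*C) + D)/2 = -((D*(-C/10 - D/10) + 714*C) + D)/2 = -((714*C + D*(-C/10 - D/10)) + D)/2 = -(D + 714*C + D*(-C/10 - D/10))/2 = -357*C - D/2 - D*(-C/10 - D/10)/2)
1/(-36797 + O(-945, g(28, 30))) = 1/(-36797 + (-357/30 - ½*(-945) + (1/20)*(-945)² + (1/20)*(-945)/30)) = 1/(-36797 + (-357*1/30 + 945/2 + (1/20)*893025 + (1/20)*(1/30)*(-945))) = 1/(-36797 + (-119/10 + 945/2 + 178605/4 - 63/40)) = 1/(-36797 + 1804411/40) = 1/(332531/40) = 40/332531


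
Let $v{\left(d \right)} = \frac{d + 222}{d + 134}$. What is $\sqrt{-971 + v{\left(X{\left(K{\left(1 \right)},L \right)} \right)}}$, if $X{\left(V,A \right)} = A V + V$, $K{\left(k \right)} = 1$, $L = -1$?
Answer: $\frac{i \sqrt{4351382}}{67} \approx 31.134 i$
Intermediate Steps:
$X{\left(V,A \right)} = V + A V$
$v{\left(d \right)} = \frac{222 + d}{134 + d}$
$\sqrt{-971 + v{\left(X{\left(K{\left(1 \right)},L \right)} \right)}} = \sqrt{-971 + \frac{222 + 1 \left(1 - 1\right)}{134 + 1 \left(1 - 1\right)}} = \sqrt{-971 + \frac{222 + 1 \cdot 0}{134 + 1 \cdot 0}} = \sqrt{-971 + \frac{222 + 0}{134 + 0}} = \sqrt{-971 + \frac{1}{134} \cdot 222} = \sqrt{-971 + \frac{111}{67}} = \sqrt{- \frac{64946}{67}} = \frac{i \sqrt{4351382}}{67}$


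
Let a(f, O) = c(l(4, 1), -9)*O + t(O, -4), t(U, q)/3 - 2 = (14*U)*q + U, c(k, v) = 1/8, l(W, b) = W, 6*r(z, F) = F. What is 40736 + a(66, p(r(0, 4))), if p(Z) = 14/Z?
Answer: 298237/8 ≈ 37280.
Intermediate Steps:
r(z, F) = F/6
c(k, v) = ⅛
t(U, q) = 6 + 3*U + 42*U*q (t(U, q) = 6 + 3*((14*U)*q + U) = 6 + 3*(14*U*q + U) = 6 + 3*(U + 14*U*q) = 6 + (3*U + 42*U*q) = 6 + 3*U + 42*U*q)
a(f, O) = 6 - 1319*O/8 (a(f, O) = O/8 + (6 + 3*O + 42*O*(-4)) = O/8 + (6 + 3*O - 168*O) = O/8 + (6 - 165*O) = 6 - 1319*O/8)
40736 + a(66, p(r(0, 4))) = 40736 + (6 - 9233/(4*((⅙)*4))) = 40736 + (6 - 9233/(4*⅔)) = 40736 + (6 - 9233*3/(4*2)) = 40736 + (6 - 1319/8*21) = 40736 + (6 - 27699/8) = 40736 - 27651/8 = 298237/8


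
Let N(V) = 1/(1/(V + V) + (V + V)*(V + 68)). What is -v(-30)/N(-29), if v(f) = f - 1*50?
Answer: -5247880/29 ≈ -1.8096e+5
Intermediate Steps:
v(f) = -50 + f (v(f) = f - 50 = -50 + f)
N(V) = 1/(1/(2*V) + 2*V*(68 + V)) (N(V) = 1/(1/(2*V) + (2*V)*(68 + V)) = 1/(1/(2*V) + 2*V*(68 + V)))
-v(-30)/N(-29) = -(-50 - 30)/(2*(-29)/(1 + 4*(-29)³ + 272*(-29)²)) = -(-80)/(2*(-29)/(1 + 4*(-24389) + 272*841)) = -(-80)/(2*(-29)/(1 - 97556 + 228752)) = -(-80)/(2*(-29)/131197) = -(-80)/(2*(-29)*(1/131197)) = -(-80)/(-58/131197) = -(-80)*(-131197)/58 = -1*5247880/29 = -5247880/29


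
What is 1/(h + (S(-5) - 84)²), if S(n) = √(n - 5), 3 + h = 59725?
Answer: I/(24*(7*√10 + 2782*I)) ≈ 1.4976e-5 + 1.1916e-7*I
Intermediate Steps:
h = 59722 (h = -3 + 59725 = 59722)
S(n) = √(-5 + n)
1/(h + (S(-5) - 84)²) = 1/(59722 + (√(-5 - 5) - 84)²) = 1/(59722 + (√(-10) - 84)²) = 1/(59722 + (I*√10 - 84)²) = 1/(59722 + (-84 + I*√10)²)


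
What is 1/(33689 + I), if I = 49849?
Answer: 1/83538 ≈ 1.1971e-5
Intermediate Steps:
1/(33689 + I) = 1/(33689 + 49849) = 1/83538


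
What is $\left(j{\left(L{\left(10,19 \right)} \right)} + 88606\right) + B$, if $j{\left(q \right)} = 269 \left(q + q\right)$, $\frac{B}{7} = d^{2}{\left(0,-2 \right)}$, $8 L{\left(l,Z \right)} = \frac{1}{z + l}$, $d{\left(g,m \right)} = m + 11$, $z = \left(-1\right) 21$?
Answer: $\frac{3923343}{44} \approx 89167.0$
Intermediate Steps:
$z = -21$
$d{\left(g,m \right)} = 11 + m$
$L{\left(l,Z \right)} = \frac{1}{8 \left(-21 + l\right)}$
$B = 567$ ($B = 7 \left(11 - 2\right)^{2} = 7 \cdot 9^{2} = 7 \cdot 81 = 567$)
$j{\left(q \right)} = 538 q$ ($j{\left(q \right)} = 269 \cdot 2 q = 538 q$)
$\left(j{\left(L{\left(10,19 \right)} \right)} + 88606\right) + B = \left(538 \frac{1}{8 \left(-21 + 10\right)} + 88606\right) + 567 = \left(538 \frac{1}{8 \left(-11\right)} + 88606\right) + 567 = \left(538 \cdot \frac{1}{8} \left(- \frac{1}{11}\right) + 88606\right) + 567 = \left(538 \left(- \frac{1}{88}\right) + 88606\right) + 567 = \left(- \frac{269}{44} + 88606\right) + 567 = \frac{3898395}{44} + 567 = \frac{3923343}{44}$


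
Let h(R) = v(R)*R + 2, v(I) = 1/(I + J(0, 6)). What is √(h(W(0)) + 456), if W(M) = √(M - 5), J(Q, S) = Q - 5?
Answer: √((-2290 + 459*I*√5)/(-5 + I*√5)) ≈ 21.405 - 0.00871*I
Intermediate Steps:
J(Q, S) = -5 + Q
v(I) = 1/(-5 + I) (v(I) = 1/(I + (-5 + 0)) = 1/(I - 5) = 1/(-5 + I))
W(M) = √(-5 + M)
h(R) = 2 + R/(-5 + R) (h(R) = R/(-5 + R) + 2 = 2 + R/(-5 + R))
√(h(W(0)) + 456) = √((-10 + 3*√(-5 + 0))/(-5 + √(-5 + 0)) + 456) = √((-10 + 3*√(-5))/(-5 + √(-5)) + 456) = √((-10 + 3*(I*√5))/(-5 + I*√5) + 456) = √((-10 + 3*I*√5)/(-5 + I*√5) + 456) = √(456 + (-10 + 3*I*√5)/(-5 + I*√5))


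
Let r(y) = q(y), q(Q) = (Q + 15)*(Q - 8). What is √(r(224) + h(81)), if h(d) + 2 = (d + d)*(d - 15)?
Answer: √62314 ≈ 249.63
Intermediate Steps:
q(Q) = (-8 + Q)*(15 + Q) (q(Q) = (15 + Q)*(-8 + Q) = (-8 + Q)*(15 + Q))
h(d) = -2 + 2*d*(-15 + d) (h(d) = -2 + (d + d)*(d - 15) = -2 + (2*d)*(-15 + d) = -2 + 2*d*(-15 + d))
r(y) = -120 + y² + 7*y
√(r(224) + h(81)) = √((-120 + 224² + 7*224) + (-2 - 30*81 + 2*81²)) = √((-120 + 50176 + 1568) + (-2 - 2430 + 2*6561)) = √(51624 + (-2 - 2430 + 13122)) = √(51624 + 10690) = √62314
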